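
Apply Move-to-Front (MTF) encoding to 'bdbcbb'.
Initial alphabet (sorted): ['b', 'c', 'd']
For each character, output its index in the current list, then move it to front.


MTF encoding:
'b': index 0 in ['b', 'c', 'd'] -> ['b', 'c', 'd']
'd': index 2 in ['b', 'c', 'd'] -> ['d', 'b', 'c']
'b': index 1 in ['d', 'b', 'c'] -> ['b', 'd', 'c']
'c': index 2 in ['b', 'd', 'c'] -> ['c', 'b', 'd']
'b': index 1 in ['c', 'b', 'd'] -> ['b', 'c', 'd']
'b': index 0 in ['b', 'c', 'd'] -> ['b', 'c', 'd']


Output: [0, 2, 1, 2, 1, 0]


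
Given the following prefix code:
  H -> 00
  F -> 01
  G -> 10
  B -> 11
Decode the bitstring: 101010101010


Decoding step by step:
Bits 10 -> G
Bits 10 -> G
Bits 10 -> G
Bits 10 -> G
Bits 10 -> G
Bits 10 -> G


Decoded message: GGGGGG


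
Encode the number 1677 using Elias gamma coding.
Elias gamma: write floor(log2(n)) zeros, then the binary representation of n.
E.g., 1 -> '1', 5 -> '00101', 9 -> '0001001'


num_bits = floor(log2(1677)) + 1 = 11
leading_zeros = num_bits - 1 = 10
binary(1677) = 11010001101

Elias gamma(1677) = '0000000000' + '11010001101' = 000000000011010001101 (21 bits)


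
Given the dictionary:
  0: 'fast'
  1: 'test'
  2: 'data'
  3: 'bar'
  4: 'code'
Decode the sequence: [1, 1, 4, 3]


Look up each index in the dictionary:
  1 -> 'test'
  1 -> 'test'
  4 -> 'code'
  3 -> 'bar'

Decoded: "test test code bar"


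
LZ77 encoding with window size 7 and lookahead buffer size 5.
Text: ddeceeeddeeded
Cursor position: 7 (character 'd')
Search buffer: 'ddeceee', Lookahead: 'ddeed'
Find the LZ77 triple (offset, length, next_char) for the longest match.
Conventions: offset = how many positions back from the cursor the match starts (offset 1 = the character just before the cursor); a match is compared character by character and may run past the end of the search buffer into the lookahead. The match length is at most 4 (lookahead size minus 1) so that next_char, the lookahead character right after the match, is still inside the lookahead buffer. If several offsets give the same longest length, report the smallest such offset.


Try each offset into the search buffer:
  offset=1 (pos 6, char 'e'): match length 0
  offset=2 (pos 5, char 'e'): match length 0
  offset=3 (pos 4, char 'e'): match length 0
  offset=4 (pos 3, char 'c'): match length 0
  offset=5 (pos 2, char 'e'): match length 0
  offset=6 (pos 1, char 'd'): match length 1
  offset=7 (pos 0, char 'd'): match length 3
Longest match has length 3 at offset 7.
next_char = character at position 7 + 3 = 10 -> 'e'

Best match: offset=7, length=3 (matching 'dde' starting at position 0)
LZ77 triple: (7, 3, 'e')


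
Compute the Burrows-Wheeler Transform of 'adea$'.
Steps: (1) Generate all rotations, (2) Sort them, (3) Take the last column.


Rotations (sorted):
  0: $adea -> last char: a
  1: a$ade -> last char: e
  2: adea$ -> last char: $
  3: dea$a -> last char: a
  4: ea$ad -> last char: d


BWT = ae$ad


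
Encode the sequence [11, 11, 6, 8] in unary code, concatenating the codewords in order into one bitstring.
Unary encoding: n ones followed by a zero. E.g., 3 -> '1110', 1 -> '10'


Encode each number as n ones followed by a terminating 0:
  11 -> 111111111110 (12 bits)
  11 -> 111111111110 (12 bits)
  6 -> 1111110 (7 bits)
  8 -> 111111110 (9 bits)
Total length = 12 + 12 + 7 + 9 = 40 bits.

Unary([11, 11, 6, 8]) = 1111111111101111111111101111110111111110 (40 bits)


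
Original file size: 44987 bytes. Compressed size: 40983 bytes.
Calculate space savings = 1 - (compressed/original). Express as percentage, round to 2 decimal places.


ratio = compressed/original = 40983/44987 = 0.910997
savings = 1 - ratio = 1 - 0.910997 = 0.089003
as a percentage: 0.089003 * 100 = 8.9%

Space savings = 1 - 40983/44987 = 8.9%


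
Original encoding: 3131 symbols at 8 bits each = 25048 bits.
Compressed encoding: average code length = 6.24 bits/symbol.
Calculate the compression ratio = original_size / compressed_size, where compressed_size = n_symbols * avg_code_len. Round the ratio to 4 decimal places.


original_size = n_symbols * orig_bits = 3131 * 8 = 25048 bits
compressed_size = n_symbols * avg_code_len = 3131 * 6.24 = 19537.44 bits
ratio = original_size / compressed_size = 25048 / 19537.44 = 1.2821

Compression ratio = 1.2821


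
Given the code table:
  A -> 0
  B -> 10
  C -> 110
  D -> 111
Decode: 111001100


Decoding:
111 -> D
0 -> A
0 -> A
110 -> C
0 -> A


Result: DAACA


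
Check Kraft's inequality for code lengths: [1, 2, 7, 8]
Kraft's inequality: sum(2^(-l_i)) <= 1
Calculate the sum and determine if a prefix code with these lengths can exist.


Sum = 2^(-1) + 2^(-2) + 2^(-7) + 2^(-8)
    = 0.5 + 0.25 + 0.0078125 + 0.00390625
    = 195/256 = 0.76171875
Since 0.76171875 <= 1, Kraft's inequality IS satisfied.
A prefix code with these lengths CAN exist.

Kraft sum = 0.76171875. Satisfied.


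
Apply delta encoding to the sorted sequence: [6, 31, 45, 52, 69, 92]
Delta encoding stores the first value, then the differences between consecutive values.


First value: 6
Deltas:
  31 - 6 = 25
  45 - 31 = 14
  52 - 45 = 7
  69 - 52 = 17
  92 - 69 = 23


Delta encoded: [6, 25, 14, 7, 17, 23]


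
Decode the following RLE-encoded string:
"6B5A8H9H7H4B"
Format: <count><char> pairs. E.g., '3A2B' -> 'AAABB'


Expanding each <count><char> pair:
  6B -> 'BBBBBB'
  5A -> 'AAAAA'
  8H -> 'HHHHHHHH'
  9H -> 'HHHHHHHHH'
  7H -> 'HHHHHHH'
  4B -> 'BBBB'

Decoded = BBBBBBAAAAAHHHHHHHHHHHHHHHHHHHHHHHHBBBB


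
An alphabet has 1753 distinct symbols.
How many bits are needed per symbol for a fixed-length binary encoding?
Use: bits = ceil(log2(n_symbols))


log2(1753) = 10.7756
Bracket: 2^10 = 1024 < 1753 <= 2^11 = 2048
So ceil(log2(1753)) = 11

bits = ceil(log2(1753)) = ceil(10.7756) = 11 bits


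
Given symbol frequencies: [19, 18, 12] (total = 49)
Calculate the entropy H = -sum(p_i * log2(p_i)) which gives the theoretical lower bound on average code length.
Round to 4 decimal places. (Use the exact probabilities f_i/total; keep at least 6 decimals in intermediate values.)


Per-symbol terms -p_i * log2(p_i) with p_i = f_i/49:
  p = 19/49 = 0.387755: log2(p) = -1.366782, -p*log2(p) = 0.529977
  p = 18/49 = 0.367347: log2(p) = -1.444785, -p*log2(p) = 0.530737
  p = 12/49 = 0.244898: log2(p) = -2.029747, -p*log2(p) = 0.497081
H = 0.529977 + 0.530737 + 0.497081 = 1.557795

H = 1.5578 bits/symbol


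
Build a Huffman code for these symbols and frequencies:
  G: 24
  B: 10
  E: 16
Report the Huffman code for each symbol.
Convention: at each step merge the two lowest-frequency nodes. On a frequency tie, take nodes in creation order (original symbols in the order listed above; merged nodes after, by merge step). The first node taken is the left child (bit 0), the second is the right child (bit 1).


Huffman tree construction:
Step 1: Merge B(10) + E(16) = 26
Step 2: Merge G(24) + (B+E)(26) = 50
Read each symbol's code off the tree from the root (left child = 0, right child = 1).

Codes:
  G: 0 (length 1)
  B: 10 (length 2)
  E: 11 (length 2)
Average code length: 76/50 = 1.5200 bits/symbol


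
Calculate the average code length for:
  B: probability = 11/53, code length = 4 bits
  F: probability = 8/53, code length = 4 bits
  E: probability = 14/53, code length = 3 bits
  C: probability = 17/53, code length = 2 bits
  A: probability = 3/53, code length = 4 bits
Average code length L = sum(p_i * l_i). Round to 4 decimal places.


Weighted contributions p_i * l_i:
  B: (11/53) * 4 = 44/53
  F: (8/53) * 4 = 32/53
  E: (14/53) * 3 = 42/53
  C: (17/53) * 2 = 34/53
  A: (3/53) * 4 = 12/53
Sum = (44 + 32 + 42 + 34 + 12)/53 = 164/53

L = 164/53 = 3.0943 bits/symbol


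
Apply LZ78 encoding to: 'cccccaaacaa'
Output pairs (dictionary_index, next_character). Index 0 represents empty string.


LZ78 encoding steps:
Dictionary: {0: ''}
Step 1: w='' (idx 0), next='c' -> output (0, 'c'), add 'c' as idx 1
Step 2: w='c' (idx 1), next='c' -> output (1, 'c'), add 'cc' as idx 2
Step 3: w='cc' (idx 2), next='a' -> output (2, 'a'), add 'cca' as idx 3
Step 4: w='' (idx 0), next='a' -> output (0, 'a'), add 'a' as idx 4
Step 5: w='a' (idx 4), next='c' -> output (4, 'c'), add 'ac' as idx 5
Step 6: w='a' (idx 4), next='a' -> output (4, 'a'), add 'aa' as idx 6


Encoded: [(0, 'c'), (1, 'c'), (2, 'a'), (0, 'a'), (4, 'c'), (4, 'a')]


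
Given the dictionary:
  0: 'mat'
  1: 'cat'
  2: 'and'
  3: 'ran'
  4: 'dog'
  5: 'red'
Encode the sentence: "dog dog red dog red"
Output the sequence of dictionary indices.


Look up each word in the dictionary:
  'dog' -> 4
  'dog' -> 4
  'red' -> 5
  'dog' -> 4
  'red' -> 5

Encoded: [4, 4, 5, 4, 5]


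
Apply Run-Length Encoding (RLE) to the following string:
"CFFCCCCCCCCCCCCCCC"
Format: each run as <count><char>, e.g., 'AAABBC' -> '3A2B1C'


Scanning runs left to right:
  i=0: run of 'C' x 1 -> '1C'
  i=1: run of 'F' x 2 -> '2F'
  i=3: run of 'C' x 15 -> '15C'

RLE = 1C2F15C


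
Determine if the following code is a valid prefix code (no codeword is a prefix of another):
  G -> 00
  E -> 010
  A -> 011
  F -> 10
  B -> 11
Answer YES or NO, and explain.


Checking each pair (does one codeword prefix another?):
  G='00' vs E='010': no prefix
  G='00' vs A='011': no prefix
  G='00' vs F='10': no prefix
  G='00' vs B='11': no prefix
  E='010' vs G='00': no prefix
  E='010' vs A='011': no prefix
  E='010' vs F='10': no prefix
  E='010' vs B='11': no prefix
  A='011' vs G='00': no prefix
  A='011' vs E='010': no prefix
  A='011' vs F='10': no prefix
  A='011' vs B='11': no prefix
  F='10' vs G='00': no prefix
  F='10' vs E='010': no prefix
  F='10' vs A='011': no prefix
  F='10' vs B='11': no prefix
  B='11' vs G='00': no prefix
  B='11' vs E='010': no prefix
  B='11' vs A='011': no prefix
  B='11' vs F='10': no prefix
No violation found over all pairs.

YES -- this is a valid prefix code. No codeword is a prefix of any other codeword.


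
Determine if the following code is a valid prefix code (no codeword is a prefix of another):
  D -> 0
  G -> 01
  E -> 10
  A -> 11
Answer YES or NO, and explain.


Checking each pair (does one codeword prefix another?):
  D='0' vs G='01': prefix -- VIOLATION

NO -- this is NOT a valid prefix code. D (0) is a prefix of G (01).


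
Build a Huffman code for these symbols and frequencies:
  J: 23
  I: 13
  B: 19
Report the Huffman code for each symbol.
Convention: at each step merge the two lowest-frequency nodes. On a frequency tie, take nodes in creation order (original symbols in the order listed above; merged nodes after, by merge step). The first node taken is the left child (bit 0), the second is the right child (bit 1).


Huffman tree construction:
Step 1: Merge I(13) + B(19) = 32
Step 2: Merge J(23) + (I+B)(32) = 55
Read each symbol's code off the tree from the root (left child = 0, right child = 1).

Codes:
  J: 0 (length 1)
  I: 10 (length 2)
  B: 11 (length 2)
Average code length: 87/55 = 1.5818 bits/symbol


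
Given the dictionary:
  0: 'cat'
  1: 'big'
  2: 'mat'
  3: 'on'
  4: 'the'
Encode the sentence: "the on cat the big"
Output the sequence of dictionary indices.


Look up each word in the dictionary:
  'the' -> 4
  'on' -> 3
  'cat' -> 0
  'the' -> 4
  'big' -> 1

Encoded: [4, 3, 0, 4, 1]


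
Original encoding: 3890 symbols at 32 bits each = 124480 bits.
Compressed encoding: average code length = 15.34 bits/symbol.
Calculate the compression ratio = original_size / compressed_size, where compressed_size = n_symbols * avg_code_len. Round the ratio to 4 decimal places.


original_size = n_symbols * orig_bits = 3890 * 32 = 124480 bits
compressed_size = n_symbols * avg_code_len = 3890 * 15.34 = 59672.6 bits
ratio = original_size / compressed_size = 124480 / 59672.6 = 2.086

Compression ratio = 2.086


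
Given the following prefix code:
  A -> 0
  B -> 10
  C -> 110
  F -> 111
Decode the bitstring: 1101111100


Decoding step by step:
Bits 110 -> C
Bits 111 -> F
Bits 110 -> C
Bits 0 -> A


Decoded message: CFCA


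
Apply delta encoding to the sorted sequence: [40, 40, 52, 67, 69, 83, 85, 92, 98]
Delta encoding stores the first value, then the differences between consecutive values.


First value: 40
Deltas:
  40 - 40 = 0
  52 - 40 = 12
  67 - 52 = 15
  69 - 67 = 2
  83 - 69 = 14
  85 - 83 = 2
  92 - 85 = 7
  98 - 92 = 6


Delta encoded: [40, 0, 12, 15, 2, 14, 2, 7, 6]


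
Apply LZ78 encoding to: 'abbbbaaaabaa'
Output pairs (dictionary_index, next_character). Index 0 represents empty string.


LZ78 encoding steps:
Dictionary: {0: ''}
Step 1: w='' (idx 0), next='a' -> output (0, 'a'), add 'a' as idx 1
Step 2: w='' (idx 0), next='b' -> output (0, 'b'), add 'b' as idx 2
Step 3: w='b' (idx 2), next='b' -> output (2, 'b'), add 'bb' as idx 3
Step 4: w='b' (idx 2), next='a' -> output (2, 'a'), add 'ba' as idx 4
Step 5: w='a' (idx 1), next='a' -> output (1, 'a'), add 'aa' as idx 5
Step 6: w='a' (idx 1), next='b' -> output (1, 'b'), add 'ab' as idx 6
Step 7: w='aa' (idx 5), end of input -> output (5, '')


Encoded: [(0, 'a'), (0, 'b'), (2, 'b'), (2, 'a'), (1, 'a'), (1, 'b'), (5, '')]


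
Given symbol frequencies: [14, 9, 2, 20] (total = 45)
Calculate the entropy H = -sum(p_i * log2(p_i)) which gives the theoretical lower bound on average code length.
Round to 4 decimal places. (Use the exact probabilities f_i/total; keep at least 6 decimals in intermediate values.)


Per-symbol terms -p_i * log2(p_i) with p_i = f_i/45:
  p = 14/45 = 0.311111: log2(p) = -1.684498, -p*log2(p) = 0.524066
  p = 9/45 = 0.200000: log2(p) = -2.321928, -p*log2(p) = 0.464386
  p = 2/45 = 0.044444: log2(p) = -4.491853, -p*log2(p) = 0.199638
  p = 20/45 = 0.444444: log2(p) = -1.169925, -p*log2(p) = 0.519967
H = 0.524066 + 0.464386 + 0.199638 + 0.519967 = 1.708057

H = 1.7081 bits/symbol


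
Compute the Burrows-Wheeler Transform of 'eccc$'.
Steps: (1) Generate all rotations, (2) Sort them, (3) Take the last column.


Rotations (sorted):
  0: $eccc -> last char: c
  1: c$ecc -> last char: c
  2: cc$ec -> last char: c
  3: ccc$e -> last char: e
  4: eccc$ -> last char: $


BWT = ccce$


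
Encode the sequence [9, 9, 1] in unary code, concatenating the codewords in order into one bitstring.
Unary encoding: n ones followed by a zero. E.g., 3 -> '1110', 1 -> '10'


Encode each number as n ones followed by a terminating 0:
  9 -> 1111111110 (10 bits)
  9 -> 1111111110 (10 bits)
  1 -> 10 (2 bits)
Total length = 10 + 10 + 2 = 22 bits.

Unary([9, 9, 1]) = 1111111110111111111010 (22 bits)


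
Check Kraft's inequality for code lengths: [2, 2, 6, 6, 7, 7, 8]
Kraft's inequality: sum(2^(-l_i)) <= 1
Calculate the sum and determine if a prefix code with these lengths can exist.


Sum = 2^(-2) + 2^(-2) + 2^(-6) + 2^(-6) + 2^(-7) + 2^(-7) + 2^(-8)
    = 0.25 + 0.25 + 0.015625 + 0.015625 + 0.0078125 + 0.0078125 + 0.00390625
    = 141/256 = 0.55078125
Since 0.55078125 <= 1, Kraft's inequality IS satisfied.
A prefix code with these lengths CAN exist.

Kraft sum = 0.55078125. Satisfied.


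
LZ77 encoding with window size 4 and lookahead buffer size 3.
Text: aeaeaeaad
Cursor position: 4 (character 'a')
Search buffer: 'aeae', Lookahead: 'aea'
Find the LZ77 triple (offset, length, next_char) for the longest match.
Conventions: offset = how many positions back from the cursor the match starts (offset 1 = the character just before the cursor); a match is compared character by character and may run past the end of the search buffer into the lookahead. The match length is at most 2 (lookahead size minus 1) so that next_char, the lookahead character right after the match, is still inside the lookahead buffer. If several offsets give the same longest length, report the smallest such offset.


Try each offset into the search buffer:
  offset=1 (pos 3, char 'e'): match length 0
  offset=2 (pos 2, char 'a'): match length 2
  offset=3 (pos 1, char 'e'): match length 0
  offset=4 (pos 0, char 'a'): match length 2
Longest match has length 2, found at offsets 2, 4; take the smallest, offset 2.
next_char = character at position 4 + 2 = 6 -> 'a'

Best match: offset=2, length=2 (matching 'ae' starting at position 2)
LZ77 triple: (2, 2, 'a')


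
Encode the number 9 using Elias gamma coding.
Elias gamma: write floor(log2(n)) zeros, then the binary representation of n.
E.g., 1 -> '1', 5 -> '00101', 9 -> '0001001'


num_bits = floor(log2(9)) + 1 = 4
leading_zeros = num_bits - 1 = 3
binary(9) = 1001

Elias gamma(9) = '000' + '1001' = 0001001 (7 bits)


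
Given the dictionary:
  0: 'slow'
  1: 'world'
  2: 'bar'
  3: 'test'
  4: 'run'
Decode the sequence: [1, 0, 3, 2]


Look up each index in the dictionary:
  1 -> 'world'
  0 -> 'slow'
  3 -> 'test'
  2 -> 'bar'

Decoded: "world slow test bar"


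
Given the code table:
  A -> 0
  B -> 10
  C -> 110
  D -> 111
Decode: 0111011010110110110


Decoding:
0 -> A
111 -> D
0 -> A
110 -> C
10 -> B
110 -> C
110 -> C
110 -> C


Result: ADACBCCC


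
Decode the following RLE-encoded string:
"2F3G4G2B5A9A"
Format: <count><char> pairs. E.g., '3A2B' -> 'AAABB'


Expanding each <count><char> pair:
  2F -> 'FF'
  3G -> 'GGG'
  4G -> 'GGGG'
  2B -> 'BB'
  5A -> 'AAAAA'
  9A -> 'AAAAAAAAA'

Decoded = FFGGGGGGGBBAAAAAAAAAAAAAA


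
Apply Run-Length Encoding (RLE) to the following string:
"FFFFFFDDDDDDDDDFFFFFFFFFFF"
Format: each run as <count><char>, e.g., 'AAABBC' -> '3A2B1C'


Scanning runs left to right:
  i=0: run of 'F' x 6 -> '6F'
  i=6: run of 'D' x 9 -> '9D'
  i=15: run of 'F' x 11 -> '11F'

RLE = 6F9D11F


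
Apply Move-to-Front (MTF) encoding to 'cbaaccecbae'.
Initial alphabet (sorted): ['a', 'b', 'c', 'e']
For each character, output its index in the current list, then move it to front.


MTF encoding:
'c': index 2 in ['a', 'b', 'c', 'e'] -> ['c', 'a', 'b', 'e']
'b': index 2 in ['c', 'a', 'b', 'e'] -> ['b', 'c', 'a', 'e']
'a': index 2 in ['b', 'c', 'a', 'e'] -> ['a', 'b', 'c', 'e']
'a': index 0 in ['a', 'b', 'c', 'e'] -> ['a', 'b', 'c', 'e']
'c': index 2 in ['a', 'b', 'c', 'e'] -> ['c', 'a', 'b', 'e']
'c': index 0 in ['c', 'a', 'b', 'e'] -> ['c', 'a', 'b', 'e']
'e': index 3 in ['c', 'a', 'b', 'e'] -> ['e', 'c', 'a', 'b']
'c': index 1 in ['e', 'c', 'a', 'b'] -> ['c', 'e', 'a', 'b']
'b': index 3 in ['c', 'e', 'a', 'b'] -> ['b', 'c', 'e', 'a']
'a': index 3 in ['b', 'c', 'e', 'a'] -> ['a', 'b', 'c', 'e']
'e': index 3 in ['a', 'b', 'c', 'e'] -> ['e', 'a', 'b', 'c']


Output: [2, 2, 2, 0, 2, 0, 3, 1, 3, 3, 3]


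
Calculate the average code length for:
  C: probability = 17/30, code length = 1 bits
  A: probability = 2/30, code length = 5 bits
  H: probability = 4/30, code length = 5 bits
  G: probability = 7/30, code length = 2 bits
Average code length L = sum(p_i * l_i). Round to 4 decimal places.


Weighted contributions p_i * l_i:
  C: (17/30) * 1 = 17/30
  A: (2/30) * 5 = 10/30
  H: (4/30) * 5 = 20/30
  G: (7/30) * 2 = 14/30
Sum = (17 + 10 + 20 + 14)/30 = 61/30

L = 61/30 = 2.0333 bits/symbol


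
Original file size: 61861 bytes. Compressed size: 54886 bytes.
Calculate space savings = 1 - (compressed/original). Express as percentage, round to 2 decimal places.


ratio = compressed/original = 54886/61861 = 0.887247
savings = 1 - ratio = 1 - 0.887247 = 0.112753
as a percentage: 0.112753 * 100 = 11.28%

Space savings = 1 - 54886/61861 = 11.28%


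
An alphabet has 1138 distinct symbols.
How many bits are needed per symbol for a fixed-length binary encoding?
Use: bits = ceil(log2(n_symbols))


log2(1138) = 10.1523
Bracket: 2^10 = 1024 < 1138 <= 2^11 = 2048
So ceil(log2(1138)) = 11

bits = ceil(log2(1138)) = ceil(10.1523) = 11 bits


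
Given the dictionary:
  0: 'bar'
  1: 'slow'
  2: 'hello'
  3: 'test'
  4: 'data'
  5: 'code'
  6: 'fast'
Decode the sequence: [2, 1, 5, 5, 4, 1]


Look up each index in the dictionary:
  2 -> 'hello'
  1 -> 'slow'
  5 -> 'code'
  5 -> 'code'
  4 -> 'data'
  1 -> 'slow'

Decoded: "hello slow code code data slow"


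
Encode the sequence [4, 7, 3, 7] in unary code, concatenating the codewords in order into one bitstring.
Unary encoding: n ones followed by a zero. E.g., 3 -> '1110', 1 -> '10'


Encode each number as n ones followed by a terminating 0:
  4 -> 11110 (5 bits)
  7 -> 11111110 (8 bits)
  3 -> 1110 (4 bits)
  7 -> 11111110 (8 bits)
Total length = 5 + 8 + 4 + 8 = 25 bits.

Unary([4, 7, 3, 7]) = 1111011111110111011111110 (25 bits)


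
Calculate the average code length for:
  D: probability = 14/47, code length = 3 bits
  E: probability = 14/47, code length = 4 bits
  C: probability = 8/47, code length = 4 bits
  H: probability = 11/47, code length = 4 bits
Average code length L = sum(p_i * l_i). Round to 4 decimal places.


Weighted contributions p_i * l_i:
  D: (14/47) * 3 = 42/47
  E: (14/47) * 4 = 56/47
  C: (8/47) * 4 = 32/47
  H: (11/47) * 4 = 44/47
Sum = (42 + 56 + 32 + 44)/47 = 174/47

L = 174/47 = 3.7021 bits/symbol


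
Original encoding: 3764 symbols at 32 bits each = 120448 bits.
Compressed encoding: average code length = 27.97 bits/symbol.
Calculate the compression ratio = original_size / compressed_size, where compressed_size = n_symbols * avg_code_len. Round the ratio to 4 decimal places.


original_size = n_symbols * orig_bits = 3764 * 32 = 120448 bits
compressed_size = n_symbols * avg_code_len = 3764 * 27.97 = 105279.08 bits
ratio = original_size / compressed_size = 120448 / 105279.08 = 1.1441

Compression ratio = 1.1441


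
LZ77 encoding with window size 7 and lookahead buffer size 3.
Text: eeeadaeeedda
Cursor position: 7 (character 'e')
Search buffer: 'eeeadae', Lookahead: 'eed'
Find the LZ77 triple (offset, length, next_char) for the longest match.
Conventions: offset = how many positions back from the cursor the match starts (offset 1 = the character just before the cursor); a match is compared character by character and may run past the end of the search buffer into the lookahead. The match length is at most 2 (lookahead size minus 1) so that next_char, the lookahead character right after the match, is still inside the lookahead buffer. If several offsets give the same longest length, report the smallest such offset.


Try each offset into the search buffer:
  offset=1 (pos 6, char 'e'): match length 2
  offset=2 (pos 5, char 'a'): match length 0
  offset=3 (pos 4, char 'd'): match length 0
  offset=4 (pos 3, char 'a'): match length 0
  offset=5 (pos 2, char 'e'): match length 1
  offset=6 (pos 1, char 'e'): match length 2
  offset=7 (pos 0, char 'e'): match length 2
Longest match has length 2, found at offsets 1, 6, 7; take the smallest, offset 1.
next_char = character at position 7 + 2 = 9 -> 'd'

Best match: offset=1, length=2 (matching 'ee' starting at position 6)
LZ77 triple: (1, 2, 'd')


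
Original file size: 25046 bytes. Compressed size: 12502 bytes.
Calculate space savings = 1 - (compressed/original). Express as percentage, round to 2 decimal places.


ratio = compressed/original = 12502/25046 = 0.499162
savings = 1 - ratio = 1 - 0.499162 = 0.500838
as a percentage: 0.500838 * 100 = 50.08%

Space savings = 1 - 12502/25046 = 50.08%


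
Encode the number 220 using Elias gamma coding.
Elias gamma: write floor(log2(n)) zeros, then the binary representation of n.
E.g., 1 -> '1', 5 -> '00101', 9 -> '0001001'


num_bits = floor(log2(220)) + 1 = 8
leading_zeros = num_bits - 1 = 7
binary(220) = 11011100

Elias gamma(220) = '0000000' + '11011100' = 000000011011100 (15 bits)


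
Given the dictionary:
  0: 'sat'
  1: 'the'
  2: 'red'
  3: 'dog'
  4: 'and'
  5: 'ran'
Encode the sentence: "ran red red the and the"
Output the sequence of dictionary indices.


Look up each word in the dictionary:
  'ran' -> 5
  'red' -> 2
  'red' -> 2
  'the' -> 1
  'and' -> 4
  'the' -> 1

Encoded: [5, 2, 2, 1, 4, 1]


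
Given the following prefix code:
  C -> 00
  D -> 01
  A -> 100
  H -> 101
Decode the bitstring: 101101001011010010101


Decoding step by step:
Bits 101 -> H
Bits 101 -> H
Bits 00 -> C
Bits 101 -> H
Bits 101 -> H
Bits 00 -> C
Bits 101 -> H
Bits 01 -> D


Decoded message: HHCHHCHD


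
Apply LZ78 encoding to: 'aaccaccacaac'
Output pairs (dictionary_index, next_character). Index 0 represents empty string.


LZ78 encoding steps:
Dictionary: {0: ''}
Step 1: w='' (idx 0), next='a' -> output (0, 'a'), add 'a' as idx 1
Step 2: w='a' (idx 1), next='c' -> output (1, 'c'), add 'ac' as idx 2
Step 3: w='' (idx 0), next='c' -> output (0, 'c'), add 'c' as idx 3
Step 4: w='ac' (idx 2), next='c' -> output (2, 'c'), add 'acc' as idx 4
Step 5: w='ac' (idx 2), next='a' -> output (2, 'a'), add 'aca' as idx 5
Step 6: w='ac' (idx 2), end of input -> output (2, '')


Encoded: [(0, 'a'), (1, 'c'), (0, 'c'), (2, 'c'), (2, 'a'), (2, '')]


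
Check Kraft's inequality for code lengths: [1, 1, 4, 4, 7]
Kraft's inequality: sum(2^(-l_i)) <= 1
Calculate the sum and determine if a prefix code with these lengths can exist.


Sum = 2^(-1) + 2^(-1) + 2^(-4) + 2^(-4) + 2^(-7)
    = 0.5 + 0.5 + 0.0625 + 0.0625 + 0.0078125
    = 145/128 = 1.1328125
Since 1.1328125 > 1, Kraft's inequality is NOT satisfied.
A prefix code with these lengths CANNOT exist.

Kraft sum = 1.1328125. Not satisfied.


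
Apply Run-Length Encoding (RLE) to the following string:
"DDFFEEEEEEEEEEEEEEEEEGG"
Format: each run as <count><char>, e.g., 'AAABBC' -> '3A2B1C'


Scanning runs left to right:
  i=0: run of 'D' x 2 -> '2D'
  i=2: run of 'F' x 2 -> '2F'
  i=4: run of 'E' x 17 -> '17E'
  i=21: run of 'G' x 2 -> '2G'

RLE = 2D2F17E2G


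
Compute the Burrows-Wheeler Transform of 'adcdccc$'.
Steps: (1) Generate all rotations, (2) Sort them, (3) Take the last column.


Rotations (sorted):
  0: $adcdccc -> last char: c
  1: adcdccc$ -> last char: $
  2: c$adcdcc -> last char: c
  3: cc$adcdc -> last char: c
  4: ccc$adcd -> last char: d
  5: cdccc$ad -> last char: d
  6: dccc$adc -> last char: c
  7: dcdccc$a -> last char: a


BWT = c$ccddca


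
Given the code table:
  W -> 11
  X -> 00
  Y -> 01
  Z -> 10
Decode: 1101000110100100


Decoding:
11 -> W
01 -> Y
00 -> X
01 -> Y
10 -> Z
10 -> Z
01 -> Y
00 -> X


Result: WYXYZZYX


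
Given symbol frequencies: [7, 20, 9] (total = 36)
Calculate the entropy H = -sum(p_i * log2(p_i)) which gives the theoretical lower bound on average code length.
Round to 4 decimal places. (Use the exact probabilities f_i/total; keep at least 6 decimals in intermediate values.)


Per-symbol terms -p_i * log2(p_i) with p_i = f_i/36:
  p = 7/36 = 0.194444: log2(p) = -2.362570, -p*log2(p) = 0.459389
  p = 20/36 = 0.555556: log2(p) = -0.847997, -p*log2(p) = 0.471109
  p = 9/36 = 0.250000: log2(p) = -2.000000, -p*log2(p) = 0.500000
H = 0.459389 + 0.471109 + 0.500000 = 1.430498

H = 1.4305 bits/symbol


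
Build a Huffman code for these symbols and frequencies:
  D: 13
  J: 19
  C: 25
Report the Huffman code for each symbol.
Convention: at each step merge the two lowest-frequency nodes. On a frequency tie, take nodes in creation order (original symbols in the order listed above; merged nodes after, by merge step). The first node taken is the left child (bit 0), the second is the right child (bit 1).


Huffman tree construction:
Step 1: Merge D(13) + J(19) = 32
Step 2: Merge C(25) + (D+J)(32) = 57
Read each symbol's code off the tree from the root (left child = 0, right child = 1).

Codes:
  D: 10 (length 2)
  J: 11 (length 2)
  C: 0 (length 1)
Average code length: 89/57 = 1.5614 bits/symbol


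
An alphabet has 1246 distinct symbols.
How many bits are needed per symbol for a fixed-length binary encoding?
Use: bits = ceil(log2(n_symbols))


log2(1246) = 10.2831
Bracket: 2^10 = 1024 < 1246 <= 2^11 = 2048
So ceil(log2(1246)) = 11

bits = ceil(log2(1246)) = ceil(10.2831) = 11 bits


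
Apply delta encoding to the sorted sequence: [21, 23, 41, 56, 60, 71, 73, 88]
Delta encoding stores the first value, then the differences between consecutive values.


First value: 21
Deltas:
  23 - 21 = 2
  41 - 23 = 18
  56 - 41 = 15
  60 - 56 = 4
  71 - 60 = 11
  73 - 71 = 2
  88 - 73 = 15


Delta encoded: [21, 2, 18, 15, 4, 11, 2, 15]


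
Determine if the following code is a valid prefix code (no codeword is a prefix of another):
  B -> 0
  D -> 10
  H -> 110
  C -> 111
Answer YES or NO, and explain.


Checking each pair (does one codeword prefix another?):
  B='0' vs D='10': no prefix
  B='0' vs H='110': no prefix
  B='0' vs C='111': no prefix
  D='10' vs B='0': no prefix
  D='10' vs H='110': no prefix
  D='10' vs C='111': no prefix
  H='110' vs B='0': no prefix
  H='110' vs D='10': no prefix
  H='110' vs C='111': no prefix
  C='111' vs B='0': no prefix
  C='111' vs D='10': no prefix
  C='111' vs H='110': no prefix
No violation found over all pairs.

YES -- this is a valid prefix code. No codeword is a prefix of any other codeword.


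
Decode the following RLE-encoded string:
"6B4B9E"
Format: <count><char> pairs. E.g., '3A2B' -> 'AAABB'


Expanding each <count><char> pair:
  6B -> 'BBBBBB'
  4B -> 'BBBB'
  9E -> 'EEEEEEEEE'

Decoded = BBBBBBBBBBEEEEEEEEE


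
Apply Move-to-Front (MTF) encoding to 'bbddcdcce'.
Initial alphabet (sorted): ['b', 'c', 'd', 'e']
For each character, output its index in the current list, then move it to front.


MTF encoding:
'b': index 0 in ['b', 'c', 'd', 'e'] -> ['b', 'c', 'd', 'e']
'b': index 0 in ['b', 'c', 'd', 'e'] -> ['b', 'c', 'd', 'e']
'd': index 2 in ['b', 'c', 'd', 'e'] -> ['d', 'b', 'c', 'e']
'd': index 0 in ['d', 'b', 'c', 'e'] -> ['d', 'b', 'c', 'e']
'c': index 2 in ['d', 'b', 'c', 'e'] -> ['c', 'd', 'b', 'e']
'd': index 1 in ['c', 'd', 'b', 'e'] -> ['d', 'c', 'b', 'e']
'c': index 1 in ['d', 'c', 'b', 'e'] -> ['c', 'd', 'b', 'e']
'c': index 0 in ['c', 'd', 'b', 'e'] -> ['c', 'd', 'b', 'e']
'e': index 3 in ['c', 'd', 'b', 'e'] -> ['e', 'c', 'd', 'b']


Output: [0, 0, 2, 0, 2, 1, 1, 0, 3]


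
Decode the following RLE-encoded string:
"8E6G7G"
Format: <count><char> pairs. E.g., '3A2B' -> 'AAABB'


Expanding each <count><char> pair:
  8E -> 'EEEEEEEE'
  6G -> 'GGGGGG'
  7G -> 'GGGGGGG'

Decoded = EEEEEEEEGGGGGGGGGGGGG


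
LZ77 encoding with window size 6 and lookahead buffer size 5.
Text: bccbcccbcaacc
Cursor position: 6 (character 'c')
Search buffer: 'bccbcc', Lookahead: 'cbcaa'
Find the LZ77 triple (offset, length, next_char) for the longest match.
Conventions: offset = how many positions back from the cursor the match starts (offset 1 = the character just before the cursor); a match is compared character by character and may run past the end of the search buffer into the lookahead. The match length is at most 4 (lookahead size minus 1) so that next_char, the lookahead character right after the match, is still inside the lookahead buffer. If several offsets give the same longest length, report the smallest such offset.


Try each offset into the search buffer:
  offset=1 (pos 5, char 'c'): match length 1
  offset=2 (pos 4, char 'c'): match length 1
  offset=3 (pos 3, char 'b'): match length 0
  offset=4 (pos 2, char 'c'): match length 3
  offset=5 (pos 1, char 'c'): match length 1
  offset=6 (pos 0, char 'b'): match length 0
Longest match has length 3 at offset 4.
next_char = character at position 6 + 3 = 9 -> 'a'

Best match: offset=4, length=3 (matching 'cbc' starting at position 2)
LZ77 triple: (4, 3, 'a')


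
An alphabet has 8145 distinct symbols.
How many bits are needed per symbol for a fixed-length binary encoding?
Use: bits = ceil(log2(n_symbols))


log2(8145) = 12.9917
Bracket: 2^12 = 4096 < 8145 <= 2^13 = 8192
So ceil(log2(8145)) = 13

bits = ceil(log2(8145)) = ceil(12.9917) = 13 bits


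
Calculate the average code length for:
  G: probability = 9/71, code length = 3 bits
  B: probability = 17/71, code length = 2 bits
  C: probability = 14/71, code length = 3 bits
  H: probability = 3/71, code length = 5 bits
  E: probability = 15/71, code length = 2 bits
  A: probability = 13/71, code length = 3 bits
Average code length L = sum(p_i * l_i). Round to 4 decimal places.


Weighted contributions p_i * l_i:
  G: (9/71) * 3 = 27/71
  B: (17/71) * 2 = 34/71
  C: (14/71) * 3 = 42/71
  H: (3/71) * 5 = 15/71
  E: (15/71) * 2 = 30/71
  A: (13/71) * 3 = 39/71
Sum = (27 + 34 + 42 + 15 + 30 + 39)/71 = 187/71

L = 187/71 = 2.6338 bits/symbol


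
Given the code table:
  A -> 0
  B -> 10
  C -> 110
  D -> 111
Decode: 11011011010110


Decoding:
110 -> C
110 -> C
110 -> C
10 -> B
110 -> C


Result: CCCBC


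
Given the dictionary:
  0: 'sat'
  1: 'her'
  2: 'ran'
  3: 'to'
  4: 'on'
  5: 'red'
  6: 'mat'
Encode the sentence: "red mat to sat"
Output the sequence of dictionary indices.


Look up each word in the dictionary:
  'red' -> 5
  'mat' -> 6
  'to' -> 3
  'sat' -> 0

Encoded: [5, 6, 3, 0]


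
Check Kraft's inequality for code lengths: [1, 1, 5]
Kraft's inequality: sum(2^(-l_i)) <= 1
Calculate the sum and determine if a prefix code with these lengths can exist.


Sum = 2^(-1) + 2^(-1) + 2^(-5)
    = 0.5 + 0.5 + 0.03125
    = 33/32 = 1.03125
Since 1.03125 > 1, Kraft's inequality is NOT satisfied.
A prefix code with these lengths CANNOT exist.

Kraft sum = 1.03125. Not satisfied.


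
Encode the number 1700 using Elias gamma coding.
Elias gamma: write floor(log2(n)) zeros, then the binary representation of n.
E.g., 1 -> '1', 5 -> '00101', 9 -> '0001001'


num_bits = floor(log2(1700)) + 1 = 11
leading_zeros = num_bits - 1 = 10
binary(1700) = 11010100100

Elias gamma(1700) = '0000000000' + '11010100100' = 000000000011010100100 (21 bits)


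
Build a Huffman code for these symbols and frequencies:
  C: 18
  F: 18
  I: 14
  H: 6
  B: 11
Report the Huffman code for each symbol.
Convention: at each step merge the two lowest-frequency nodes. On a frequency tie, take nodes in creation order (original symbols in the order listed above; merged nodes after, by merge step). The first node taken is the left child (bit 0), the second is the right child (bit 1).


Huffman tree construction:
Step 1: Merge H(6) + B(11) = 17
Step 2: Merge I(14) + (H+B)(17) = 31
Step 3: Merge C(18) + F(18) = 36
Step 4: Merge (I+(H+B))(31) + (C+F)(36) = 67
Read each symbol's code off the tree from the root (left child = 0, right child = 1).

Codes:
  C: 10 (length 2)
  F: 11 (length 2)
  I: 00 (length 2)
  H: 010 (length 3)
  B: 011 (length 3)
Average code length: 151/67 = 2.2537 bits/symbol


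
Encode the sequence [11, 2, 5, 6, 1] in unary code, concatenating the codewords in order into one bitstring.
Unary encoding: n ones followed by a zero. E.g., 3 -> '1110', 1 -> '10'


Encode each number as n ones followed by a terminating 0:
  11 -> 111111111110 (12 bits)
  2 -> 110 (3 bits)
  5 -> 111110 (6 bits)
  6 -> 1111110 (7 bits)
  1 -> 10 (2 bits)
Total length = 12 + 3 + 6 + 7 + 2 = 30 bits.

Unary([11, 2, 5, 6, 1]) = 111111111110110111110111111010 (30 bits)


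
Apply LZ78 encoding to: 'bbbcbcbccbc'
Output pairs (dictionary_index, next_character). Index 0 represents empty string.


LZ78 encoding steps:
Dictionary: {0: ''}
Step 1: w='' (idx 0), next='b' -> output (0, 'b'), add 'b' as idx 1
Step 2: w='b' (idx 1), next='b' -> output (1, 'b'), add 'bb' as idx 2
Step 3: w='' (idx 0), next='c' -> output (0, 'c'), add 'c' as idx 3
Step 4: w='b' (idx 1), next='c' -> output (1, 'c'), add 'bc' as idx 4
Step 5: w='bc' (idx 4), next='c' -> output (4, 'c'), add 'bcc' as idx 5
Step 6: w='bc' (idx 4), end of input -> output (4, '')


Encoded: [(0, 'b'), (1, 'b'), (0, 'c'), (1, 'c'), (4, 'c'), (4, '')]


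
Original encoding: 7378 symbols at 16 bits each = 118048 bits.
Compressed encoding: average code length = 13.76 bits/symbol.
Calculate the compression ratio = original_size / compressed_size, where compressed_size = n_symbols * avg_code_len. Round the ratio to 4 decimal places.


original_size = n_symbols * orig_bits = 7378 * 16 = 118048 bits
compressed_size = n_symbols * avg_code_len = 7378 * 13.76 = 101521.28 bits
ratio = original_size / compressed_size = 118048 / 101521.28 = 1.1628

Compression ratio = 1.1628


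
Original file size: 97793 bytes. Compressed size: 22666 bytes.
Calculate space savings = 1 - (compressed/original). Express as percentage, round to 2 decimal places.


ratio = compressed/original = 22666/97793 = 0.231775
savings = 1 - ratio = 1 - 0.231775 = 0.768225
as a percentage: 0.768225 * 100 = 76.82%

Space savings = 1 - 22666/97793 = 76.82%


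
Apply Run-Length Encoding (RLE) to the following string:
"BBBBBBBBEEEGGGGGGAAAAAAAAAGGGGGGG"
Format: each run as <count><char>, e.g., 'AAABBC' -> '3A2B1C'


Scanning runs left to right:
  i=0: run of 'B' x 8 -> '8B'
  i=8: run of 'E' x 3 -> '3E'
  i=11: run of 'G' x 6 -> '6G'
  i=17: run of 'A' x 9 -> '9A'
  i=26: run of 'G' x 7 -> '7G'

RLE = 8B3E6G9A7G


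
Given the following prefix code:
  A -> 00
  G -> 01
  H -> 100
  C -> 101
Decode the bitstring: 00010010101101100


Decoding step by step:
Bits 00 -> A
Bits 01 -> G
Bits 00 -> A
Bits 101 -> C
Bits 01 -> G
Bits 101 -> C
Bits 100 -> H


Decoded message: AGACGCH


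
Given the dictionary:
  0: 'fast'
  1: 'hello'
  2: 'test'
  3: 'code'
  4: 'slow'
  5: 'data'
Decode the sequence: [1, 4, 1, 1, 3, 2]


Look up each index in the dictionary:
  1 -> 'hello'
  4 -> 'slow'
  1 -> 'hello'
  1 -> 'hello'
  3 -> 'code'
  2 -> 'test'

Decoded: "hello slow hello hello code test"


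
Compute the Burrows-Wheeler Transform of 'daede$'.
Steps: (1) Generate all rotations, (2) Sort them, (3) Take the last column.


Rotations (sorted):
  0: $daede -> last char: e
  1: aede$d -> last char: d
  2: daede$ -> last char: $
  3: de$dae -> last char: e
  4: e$daed -> last char: d
  5: ede$da -> last char: a


BWT = ed$eda


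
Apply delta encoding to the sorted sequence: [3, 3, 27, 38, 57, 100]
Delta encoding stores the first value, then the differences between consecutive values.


First value: 3
Deltas:
  3 - 3 = 0
  27 - 3 = 24
  38 - 27 = 11
  57 - 38 = 19
  100 - 57 = 43


Delta encoded: [3, 0, 24, 11, 19, 43]


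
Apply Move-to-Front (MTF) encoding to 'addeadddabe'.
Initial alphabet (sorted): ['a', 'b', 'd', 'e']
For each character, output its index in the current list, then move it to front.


MTF encoding:
'a': index 0 in ['a', 'b', 'd', 'e'] -> ['a', 'b', 'd', 'e']
'd': index 2 in ['a', 'b', 'd', 'e'] -> ['d', 'a', 'b', 'e']
'd': index 0 in ['d', 'a', 'b', 'e'] -> ['d', 'a', 'b', 'e']
'e': index 3 in ['d', 'a', 'b', 'e'] -> ['e', 'd', 'a', 'b']
'a': index 2 in ['e', 'd', 'a', 'b'] -> ['a', 'e', 'd', 'b']
'd': index 2 in ['a', 'e', 'd', 'b'] -> ['d', 'a', 'e', 'b']
'd': index 0 in ['d', 'a', 'e', 'b'] -> ['d', 'a', 'e', 'b']
'd': index 0 in ['d', 'a', 'e', 'b'] -> ['d', 'a', 'e', 'b']
'a': index 1 in ['d', 'a', 'e', 'b'] -> ['a', 'd', 'e', 'b']
'b': index 3 in ['a', 'd', 'e', 'b'] -> ['b', 'a', 'd', 'e']
'e': index 3 in ['b', 'a', 'd', 'e'] -> ['e', 'b', 'a', 'd']


Output: [0, 2, 0, 3, 2, 2, 0, 0, 1, 3, 3]


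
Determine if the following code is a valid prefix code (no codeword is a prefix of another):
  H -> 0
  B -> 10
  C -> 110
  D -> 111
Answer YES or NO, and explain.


Checking each pair (does one codeword prefix another?):
  H='0' vs B='10': no prefix
  H='0' vs C='110': no prefix
  H='0' vs D='111': no prefix
  B='10' vs H='0': no prefix
  B='10' vs C='110': no prefix
  B='10' vs D='111': no prefix
  C='110' vs H='0': no prefix
  C='110' vs B='10': no prefix
  C='110' vs D='111': no prefix
  D='111' vs H='0': no prefix
  D='111' vs B='10': no prefix
  D='111' vs C='110': no prefix
No violation found over all pairs.

YES -- this is a valid prefix code. No codeword is a prefix of any other codeword.


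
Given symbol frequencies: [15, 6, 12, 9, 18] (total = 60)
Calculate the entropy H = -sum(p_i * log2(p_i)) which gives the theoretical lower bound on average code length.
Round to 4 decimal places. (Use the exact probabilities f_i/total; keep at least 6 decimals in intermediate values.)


Per-symbol terms -p_i * log2(p_i) with p_i = f_i/60:
  p = 15/60 = 0.250000: log2(p) = -2.000000, -p*log2(p) = 0.500000
  p = 6/60 = 0.100000: log2(p) = -3.321928, -p*log2(p) = 0.332193
  p = 12/60 = 0.200000: log2(p) = -2.321928, -p*log2(p) = 0.464386
  p = 9/60 = 0.150000: log2(p) = -2.736966, -p*log2(p) = 0.410545
  p = 18/60 = 0.300000: log2(p) = -1.736966, -p*log2(p) = 0.521090
H = 0.500000 + 0.332193 + 0.464386 + 0.410545 + 0.521090 = 2.228214

H = 2.2282 bits/symbol
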